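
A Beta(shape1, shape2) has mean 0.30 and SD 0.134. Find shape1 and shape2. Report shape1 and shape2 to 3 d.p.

shape1 = 3.209, shape2 = 7.487

First σ² = 0.017956. Setting shape1 = μn, shape2 = (1−μ)n with n = shape1+shape2,
μ(1−μ)/(n+1) = 0.017956 ⇒ n+1 = 0.2100/0.017956 = 11.6953 ⇒ n = 10.6953.
Hence shape1 = 0.30×10.6953 = 3.209, shape2 = 0.70×10.6953 = 7.487.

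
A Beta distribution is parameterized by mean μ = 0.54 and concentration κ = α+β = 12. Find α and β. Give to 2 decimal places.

α = 6.48, β = 5.52

α = μκ = 0.54×12 = 6.48 and β = (1−μ)κ = 0.46×12 = 5.52.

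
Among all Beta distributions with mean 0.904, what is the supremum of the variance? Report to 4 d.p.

Var = μ(1−μ)/(α+β+1), which approaches μ(1−μ) as α+β → 0.
So the supremum is μ(1−μ) = 0.904×0.096 = 0.0868.

0.0868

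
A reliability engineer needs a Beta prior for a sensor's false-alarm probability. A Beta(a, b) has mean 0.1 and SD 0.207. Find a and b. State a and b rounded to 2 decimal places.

a = 0.11, b = 0.99

First σ² = 0.042849. Setting a = μn, b = (1−μ)n with n = a+b,
μ(1−μ)/(n+1) = 0.042849 ⇒ n+1 = 0.09/0.042849 = 2.1004 ⇒ n = 1.1004.
Hence a = 0.1×1.1004 = 0.11, b = 0.9×1.1004 = 0.99.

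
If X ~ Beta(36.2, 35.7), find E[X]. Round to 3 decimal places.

0.503

E[X] = α/(α+β) = 36.2/71.9 = 0.503.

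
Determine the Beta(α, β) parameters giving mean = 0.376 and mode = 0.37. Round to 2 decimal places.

Let s = α+β. Mean gives α = μs = 0.376s; mode gives (α−1)/(s−2) = 0.37.
Substituting: 0.376s − 1 = 0.37(s−2) = 0.37s − 0.74, so 0.006s = 0.26 and s = 43.3333.
Then α = 0.376×43.3333 = 16.29 and β = s−α = 27.04.

α = 16.29, β = 27.04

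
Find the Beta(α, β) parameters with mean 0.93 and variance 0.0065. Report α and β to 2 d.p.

α = 8.38, β = 0.63

Let s = α+β. The Beta variance is μ(1−μ)/(s+1).
So s+1 = μ(1−μ)/σ² = (0.93×0.07)/0.0065 = 0.0651/0.0065 = 10.0154, giving s = 9.0154.
Then α = μs = 0.93×9.0154 = 8.38 and β = (1−μ)s = 0.07×9.0154 = 0.63.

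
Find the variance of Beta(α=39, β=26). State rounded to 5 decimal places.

0.00364

Var = αβ/[(α+β)²(α+β+1)] = (39×26)/(65²×66) = 1014/278850 = 0.00364.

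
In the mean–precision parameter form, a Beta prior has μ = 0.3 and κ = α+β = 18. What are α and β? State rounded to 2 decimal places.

α = μκ = 0.3×18 = 5.40 and β = (1−μ)κ = 0.7×18 = 12.60.

α = 5.40, β = 12.60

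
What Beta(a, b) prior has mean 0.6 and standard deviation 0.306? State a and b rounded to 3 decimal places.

σ² = 0.306² = 0.093636.
With s = a+b, Var = μ(1−μ)/(s+1), so s+1 = (0.6×0.4)/0.093636 = 2.5631 and s = 1.5631.
a = μs = 0.938, b = (1−μ)s = 0.625.

a = 0.938, b = 0.625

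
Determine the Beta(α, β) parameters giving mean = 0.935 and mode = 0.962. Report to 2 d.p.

With s = α+β: μ = α/s and mode = (α−1)/(s−2). Eliminating α = μs,
μs − 1 = m(s−2) ⇒ s(μ−m) = 1−2m ⇒ s = -0.924/-0.027 = 34.2222.
So α = μs = 32.00, β = (1−μ)s = 2.22.

α = 32.00, β = 2.22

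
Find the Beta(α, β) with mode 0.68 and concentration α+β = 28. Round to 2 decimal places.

α = 18.68, β = 9.32

Since the density peak of Beta(α,β) is at (α−1)/(α+β−2),
α = 1 + 0.68(28−2) = 18.68 and β = 28 − 18.68 = 9.32.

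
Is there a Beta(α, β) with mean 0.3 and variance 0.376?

No

The Beta variance bound is σ² < μ(1−μ).
Here μ(1−μ) = 0.3×0.7 = 0.21, and 0.376 ≥ 0.21.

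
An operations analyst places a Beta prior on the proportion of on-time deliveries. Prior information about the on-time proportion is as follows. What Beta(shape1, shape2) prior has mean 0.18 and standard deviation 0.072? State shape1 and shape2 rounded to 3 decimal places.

First σ² = 0.005184. Setting shape1 = μn, shape2 = (1−μ)n with n = shape1+shape2,
μ(1−μ)/(n+1) = 0.005184 ⇒ n+1 = 0.1476/0.005184 = 28.4722 ⇒ n = 27.4722.
Hence shape1 = 0.18×27.4722 = 4.945, shape2 = 0.82×27.4722 = 22.527.

shape1 = 4.945, shape2 = 22.527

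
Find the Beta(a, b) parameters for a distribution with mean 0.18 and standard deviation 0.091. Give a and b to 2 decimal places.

σ² = 0.091² = 0.008281.
With s = a+b, Var = μ(1−μ)/(s+1), so s+1 = (0.18×0.82)/0.008281 = 17.8239 and s = 16.8239.
a = μs = 3.03, b = (1−μ)s = 13.80.

a = 3.03, b = 13.80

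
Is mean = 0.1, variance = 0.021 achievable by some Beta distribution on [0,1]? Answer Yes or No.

A Beta with mean μ has variance μ(1−μ)/(α+β+1) < μ(1−μ).
Here μ(1−μ) = 0.1×0.9 = 0.09, and 0.021 < 0.09.

Yes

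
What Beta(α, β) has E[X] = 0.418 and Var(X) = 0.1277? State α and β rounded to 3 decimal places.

α = 0.378, β = 0.527

Let s = α+β. The Beta variance is μ(1−μ)/(s+1).
So s+1 = μ(1−μ)/σ² = (0.418×0.582)/0.1277 = 0.243276/0.1277 = 1.9051, giving s = 0.9051.
Then α = μs = 0.418×0.9051 = 0.378 and β = (1−μ)s = 0.582×0.9051 = 0.527.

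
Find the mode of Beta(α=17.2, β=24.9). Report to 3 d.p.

With α,β > 1, mode = (α−1)/(α+β−2) = 16.2/40.1 = 0.404.

0.404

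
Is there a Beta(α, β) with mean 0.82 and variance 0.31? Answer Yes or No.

No

For any Beta, Var(X) < E[X]·(1−E[X]).
Here μ(1−μ) = 0.82×0.18 = 0.1476, and 0.31 ≥ 0.1476.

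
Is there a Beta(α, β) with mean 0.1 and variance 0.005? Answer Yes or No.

Yes

A Beta with mean μ has variance μ(1−μ)/(α+β+1) < μ(1−μ).
Here μ(1−μ) = 0.1×0.9 = 0.09, and 0.005 < 0.09.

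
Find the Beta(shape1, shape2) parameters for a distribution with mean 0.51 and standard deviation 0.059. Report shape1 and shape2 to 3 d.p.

shape1 = 36.103, shape2 = 34.687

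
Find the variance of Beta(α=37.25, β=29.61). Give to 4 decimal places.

μ = 37.25/66.86 = 0.557134; Var = μ(1−μ)/(α+β+1) = 0.2467357/67.86 = 0.0036.

0.0036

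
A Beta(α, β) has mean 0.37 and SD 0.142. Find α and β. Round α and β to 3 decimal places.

α = 3.907, β = 6.653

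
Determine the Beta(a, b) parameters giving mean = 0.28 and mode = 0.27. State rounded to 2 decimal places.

a = 12.88, b = 33.12

With s = a+b: μ = a/s and mode = (a−1)/(s−2). Eliminating a = μs,
μs − 1 = m(s−2) ⇒ s(μ−m) = 1−2m ⇒ s = 0.46/0.01 = 46.0000.
So a = μs = 12.88, b = (1−μ)s = 33.12.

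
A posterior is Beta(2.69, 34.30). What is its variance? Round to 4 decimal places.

0.0018

μ = 2.69/36.99 = 0.072722; Var = μ(1−μ)/(α+β+1) = 0.0674338/37.99 = 0.0018.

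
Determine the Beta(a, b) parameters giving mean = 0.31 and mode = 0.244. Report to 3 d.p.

a = 2.405, b = 5.353

Let s = a+b. Mean gives a = μs = 0.31s; mode gives (a−1)/(s−2) = 0.244.
Substituting: 0.31s − 1 = 0.244(s−2) = 0.244s − 0.488, so 0.066s = 0.512 and s = 7.7576.
Then a = 0.31×7.7576 = 2.405 and b = s−a = 5.353.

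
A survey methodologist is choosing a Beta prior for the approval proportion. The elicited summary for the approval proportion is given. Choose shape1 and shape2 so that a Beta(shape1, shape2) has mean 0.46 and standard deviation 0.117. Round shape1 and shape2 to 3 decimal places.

shape1 = 7.887, shape2 = 9.259

Variance = 0.117² = 0.013689. The moment-matching identity shape1+shape2 = μ(1−μ)/Var − 1 gives
shape1+shape2 = 0.2484/0.013689 − 1 = 17.1460, so shape1 = μ·17.1460 = 7.887 and shape2 = (1−μ)·17.1460 = 9.259.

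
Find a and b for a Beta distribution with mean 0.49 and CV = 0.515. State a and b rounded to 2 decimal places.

a = 1.43, b = 1.49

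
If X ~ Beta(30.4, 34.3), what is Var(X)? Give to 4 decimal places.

α+β = 64.7 and αβ = 1042.72, so Var = αβ/[(α+β)²(α+β+1)] = 1042.72/275026.113 = 0.0038.

0.0038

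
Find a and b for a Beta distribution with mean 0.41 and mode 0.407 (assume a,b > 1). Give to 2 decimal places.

a = 25.42, b = 36.58

Let s = a+b. Mean gives a = μs = 0.41s; mode gives (a−1)/(s−2) = 0.407.
Substituting: 0.41s − 1 = 0.407(s−2) = 0.407s − 0.814, so 0.003s = 0.186 and s = 62.0000.
Then a = 0.41×62.0000 = 25.42 and b = s−a = 36.58.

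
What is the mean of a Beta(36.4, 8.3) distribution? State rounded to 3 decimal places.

0.814

E[X] = α/(α+β) = 36.4/44.7 = 0.814.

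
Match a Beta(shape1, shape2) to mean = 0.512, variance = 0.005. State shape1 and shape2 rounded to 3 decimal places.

By moment matching, shape1+shape2 = μ(1−μ)/σ² − 1 = (0.512·0.488)/0.005 − 1 = 49.9712 − 1 = 48.9712.
Since shape1/(shape1+shape2) = μ, shape1 = 0.512·48.9712 = 25.073 and shape2 = 0.488·48.9712 = 23.898.

shape1 = 25.073, shape2 = 23.898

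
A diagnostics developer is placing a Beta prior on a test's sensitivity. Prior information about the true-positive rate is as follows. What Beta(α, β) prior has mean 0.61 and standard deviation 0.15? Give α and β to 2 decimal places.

Variance = 0.15² = 0.0225. The moment-matching identity α+β = μ(1−μ)/Var − 1 gives
α+β = 0.2379/0.0225 − 1 = 9.5733, so α = μ·9.5733 = 5.84 and β = (1−μ)·9.5733 = 3.73.

α = 5.84, β = 3.73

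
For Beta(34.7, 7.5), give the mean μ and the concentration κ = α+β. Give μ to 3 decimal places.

μ = 0.822, κ = 42.2

κ = α+β = 34.7+7.5 = 42.2; μ = α/κ = 34.7/42.2 = 0.822.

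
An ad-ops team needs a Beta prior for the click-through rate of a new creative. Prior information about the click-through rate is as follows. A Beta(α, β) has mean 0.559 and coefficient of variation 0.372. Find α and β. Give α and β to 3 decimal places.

σ = CV·μ = 0.372×0.559 = 0.20795, so σ² = 0.043242.
s+1 = μ(1−μ)/σ² = 0.246519/0.043242 = 5.7009, so s = α+β = 4.7009.
α = μs = 2.628, β = (1−μ)s = 2.073.

α = 2.628, β = 2.073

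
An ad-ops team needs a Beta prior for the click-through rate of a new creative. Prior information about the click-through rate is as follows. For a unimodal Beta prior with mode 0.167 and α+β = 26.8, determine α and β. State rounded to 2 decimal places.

α = 5.14, β = 21.66

Mode = (α−1)/(κ−2) with κ = α+β, so α−1 = 0.167·24.8 = 4.14.
α = 5.14; β = κ − α = 21.66.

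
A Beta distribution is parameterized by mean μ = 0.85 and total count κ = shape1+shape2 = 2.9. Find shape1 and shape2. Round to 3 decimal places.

shape1 = 2.465, shape2 = 0.435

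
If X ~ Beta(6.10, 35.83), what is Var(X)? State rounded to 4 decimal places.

0.0029

Var = αβ/[(α+β)²(α+β+1)] = (6.10×35.83)/(41.93²×42.93) = 218.5630/75476.301957 = 0.0029.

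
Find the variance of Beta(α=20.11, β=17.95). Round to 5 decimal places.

μ = 20.11/38.06 = 0.528376; Var = μ(1−μ)/(α+β+1) = 0.2491948/39.06 = 0.00638.

0.00638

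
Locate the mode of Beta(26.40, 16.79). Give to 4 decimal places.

0.6167

The density x^(α−1)(1−x)^(β−1) is maximised at (α−1)/(α+β−2) = 25.40/41.19 = 0.6167.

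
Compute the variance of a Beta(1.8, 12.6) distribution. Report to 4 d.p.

0.0071

μ = 1.8/14.4 = 0.125000; Var = μ(1−μ)/(α+β+1) = 0.1093750/15.4 = 0.0071.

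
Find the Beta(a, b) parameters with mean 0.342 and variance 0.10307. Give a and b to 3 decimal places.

a = 0.405, b = 0.779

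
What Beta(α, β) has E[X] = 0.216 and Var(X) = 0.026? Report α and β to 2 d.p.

α = 1.19, β = 4.32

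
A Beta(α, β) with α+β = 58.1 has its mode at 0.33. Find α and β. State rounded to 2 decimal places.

α = 19.51, β = 38.59

Since the density peak of Beta(α,β) is at (α−1)/(α+β−2),
α = 1 + 0.33(58.1−2) = 19.51 and β = 58.1 − 19.51 = 38.59.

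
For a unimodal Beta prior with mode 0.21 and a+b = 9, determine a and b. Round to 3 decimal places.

Mode = (a−1)/(κ−2) with κ = a+b, so a−1 = 0.21·7 = 1.470.
a = 2.470; b = κ − a = 6.530.

a = 2.470, b = 6.530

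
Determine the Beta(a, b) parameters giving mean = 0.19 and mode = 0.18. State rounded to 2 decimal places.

With s = a+b: μ = a/s and mode = (a−1)/(s−2). Eliminating a = μs,
μs − 1 = m(s−2) ⇒ s(μ−m) = 1−2m ⇒ s = 0.64/0.01 = 64.0000.
So a = μs = 12.16, b = (1−μ)s = 51.84.

a = 12.16, b = 51.84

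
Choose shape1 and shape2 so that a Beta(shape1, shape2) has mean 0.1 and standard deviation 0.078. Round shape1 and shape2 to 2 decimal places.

σ² = 0.078² = 0.006084.
With s = shape1+shape2, Var = μ(1−μ)/(s+1), so s+1 = (0.1×0.9)/0.006084 = 14.7929 and s = 13.7929.
shape1 = μs = 1.38, shape2 = (1−μ)s = 12.41.

shape1 = 1.38, shape2 = 12.41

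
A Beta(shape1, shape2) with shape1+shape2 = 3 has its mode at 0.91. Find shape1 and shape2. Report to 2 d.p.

Since the density peak of Beta(shape1,shape2) is at (shape1−1)/(shape1+shape2−2),
shape1 = 1 + 0.91(3−2) = 1.91 and shape2 = 3 − 1.91 = 1.09.

shape1 = 1.91, shape2 = 1.09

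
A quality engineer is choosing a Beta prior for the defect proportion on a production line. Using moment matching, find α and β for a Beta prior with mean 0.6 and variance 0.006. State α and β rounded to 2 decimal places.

α = 23.40, β = 15.60

Let s = α+β. The Beta variance is μ(1−μ)/(s+1).
So s+1 = μ(1−μ)/σ² = (0.6×0.4)/0.006 = 0.24/0.006 = 40.0000, giving s = 39.0000.
Then α = μs = 0.6×39.0000 = 23.40 and β = (1−μ)s = 0.4×39.0000 = 15.60.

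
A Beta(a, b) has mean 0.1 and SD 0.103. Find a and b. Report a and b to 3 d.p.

a = 0.748, b = 6.735

First σ² = 0.010609. Setting a = μn, b = (1−μ)n with n = a+b,
μ(1−μ)/(n+1) = 0.010609 ⇒ n+1 = 0.09/0.010609 = 8.4834 ⇒ n = 7.4834.
Hence a = 0.1×7.4834 = 0.748, b = 0.9×7.4834 = 6.735.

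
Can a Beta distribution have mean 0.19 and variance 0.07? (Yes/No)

For any Beta, Var(X) < E[X]·(1−E[X]).
Here μ(1−μ) = 0.19×0.81 = 0.1539, and 0.07 < 0.1539.

Yes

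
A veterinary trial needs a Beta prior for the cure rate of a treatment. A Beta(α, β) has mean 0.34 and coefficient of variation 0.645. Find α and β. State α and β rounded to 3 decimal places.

α = 1.246, β = 2.420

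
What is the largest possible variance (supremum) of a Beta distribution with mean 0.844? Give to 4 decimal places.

0.1317

For fixed mean μ the Beta variance is μ(1−μ)/(α+β+1), increasing as α+β decreases.
Its least upper bound (not attained) is μ(1−μ) = 0.844·0.156 = 0.1317.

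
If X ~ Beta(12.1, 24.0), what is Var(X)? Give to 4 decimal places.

α+β = 36.1 and αβ = 290.40, so Var = αβ/[(α+β)²(α+β+1)] = 290.40/48349.091 = 0.0060.

0.0060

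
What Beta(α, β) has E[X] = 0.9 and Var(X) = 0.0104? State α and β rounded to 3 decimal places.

Write ν = α+β; then α = μν and Var = μ(1−μ)/(ν+1).
ν = μ(1−μ)/Var − 1 = 0.09/0.0104 − 1 = 7.6538.
α = 0.9·7.6538 = 6.888, β = 0.1·7.6538 = 0.765.

α = 6.888, β = 0.765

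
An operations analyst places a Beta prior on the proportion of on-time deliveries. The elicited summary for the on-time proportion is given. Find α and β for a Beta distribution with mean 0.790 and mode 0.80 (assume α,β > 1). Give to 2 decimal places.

α = 47.40, β = 12.60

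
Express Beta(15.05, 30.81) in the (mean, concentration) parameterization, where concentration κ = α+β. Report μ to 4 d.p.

μ = 0.3282, κ = 45.86

κ = α+β = 15.05+30.81 = 45.86; μ = α/κ = 15.05/45.86 = 0.3282.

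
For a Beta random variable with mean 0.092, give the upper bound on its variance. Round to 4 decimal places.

Var = μ(1−μ)/(α+β+1), which approaches μ(1−μ) as α+β → 0.
So the supremum is μ(1−μ) = 0.092×0.908 = 0.0835.

0.0835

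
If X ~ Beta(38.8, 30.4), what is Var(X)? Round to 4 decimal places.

0.0035

μ = 38.8/69.2 = 0.560694; Var = μ(1−μ)/(α+β+1) = 0.2463163/70.2 = 0.0035.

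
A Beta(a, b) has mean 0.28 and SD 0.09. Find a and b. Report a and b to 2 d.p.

Variance = 0.09² = 0.0081. The moment-matching identity a+b = μ(1−μ)/Var − 1 gives
a+b = 0.2016/0.0081 − 1 = 23.8889, so a = μ·23.8889 = 6.69 and b = (1−μ)·23.8889 = 17.20.

a = 6.69, b = 17.20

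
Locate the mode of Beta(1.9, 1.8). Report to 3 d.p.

The density x^(α−1)(1−x)^(β−1) is maximised at (α−1)/(α+β−2) = 0.9/1.7 = 0.529.

0.529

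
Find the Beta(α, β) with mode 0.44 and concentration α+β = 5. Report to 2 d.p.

Since the density peak of Beta(α,β) is at (α−1)/(α+β−2),
α = 1 + 0.44(5−2) = 2.32 and β = 5 − 2.32 = 2.68.

α = 2.32, β = 2.68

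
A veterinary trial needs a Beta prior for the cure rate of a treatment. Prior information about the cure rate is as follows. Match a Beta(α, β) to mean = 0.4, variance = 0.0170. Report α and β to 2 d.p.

α = 5.25, β = 7.87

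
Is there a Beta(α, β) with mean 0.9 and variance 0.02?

The Beta variance bound is σ² < μ(1−μ).
Here μ(1−μ) = 0.9×0.1 = 0.09, and 0.02 < 0.09.

Yes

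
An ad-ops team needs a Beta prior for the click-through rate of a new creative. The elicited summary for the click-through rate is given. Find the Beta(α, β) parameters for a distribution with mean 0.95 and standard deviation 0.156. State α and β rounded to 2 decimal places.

First σ² = 0.024336. Setting α = μn, β = (1−μ)n with n = α+β,
μ(1−μ)/(n+1) = 0.024336 ⇒ n+1 = 0.0475/0.024336 = 1.9518 ⇒ n = 0.9518.
Hence α = 0.95×0.9518 = 0.90, β = 0.05×0.9518 = 0.05.

α = 0.90, β = 0.05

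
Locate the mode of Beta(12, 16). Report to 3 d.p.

0.423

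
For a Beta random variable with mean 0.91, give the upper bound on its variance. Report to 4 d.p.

For fixed mean μ the Beta variance is μ(1−μ)/(α+β+1), increasing as α+β decreases.
Its least upper bound (not attained) is μ(1−μ) = 0.91·0.09 = 0.0819.

0.0819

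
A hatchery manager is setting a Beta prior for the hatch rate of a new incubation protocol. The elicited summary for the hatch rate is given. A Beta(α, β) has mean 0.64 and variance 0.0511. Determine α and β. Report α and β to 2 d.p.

α = 2.25, β = 1.26

Let s = α+β. The Beta variance is μ(1−μ)/(s+1).
So s+1 = μ(1−μ)/σ² = (0.64×0.36)/0.0511 = 0.2304/0.0511 = 4.5088, giving s = 3.5088.
Then α = μs = 0.64×3.5088 = 2.25 and β = (1−μ)s = 0.36×3.5088 = 1.26.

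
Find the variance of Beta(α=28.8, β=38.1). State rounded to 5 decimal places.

Var = αβ/[(α+β)²(α+β+1)] = (28.8×38.1)/(66.9²×67.9) = 1097.28/303893.919 = 0.00361.

0.00361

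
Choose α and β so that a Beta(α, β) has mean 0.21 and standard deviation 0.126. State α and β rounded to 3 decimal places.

σ² = 0.126² = 0.015876.
With s = α+β, Var = μ(1−μ)/(s+1), so s+1 = (0.21×0.79)/0.015876 = 10.4497 and s = 9.4497.
α = μs = 1.984, β = (1−μ)s = 7.465.

α = 1.984, β = 7.465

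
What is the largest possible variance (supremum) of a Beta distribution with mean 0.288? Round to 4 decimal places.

0.2051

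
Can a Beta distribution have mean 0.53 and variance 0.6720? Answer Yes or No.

No

For any Beta, Var(X) < E[X]·(1−E[X]).
Here μ(1−μ) = 0.53×0.47 = 0.2491, and 0.6720 ≥ 0.2491.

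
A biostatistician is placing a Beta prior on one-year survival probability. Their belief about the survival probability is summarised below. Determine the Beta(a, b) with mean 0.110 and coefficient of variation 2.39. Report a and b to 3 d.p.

Var = (CV·μ)² = (2.39×0.110)² = 0.069116.
a+b = μ(1−μ)/Var − 1 = 0.097900/0.069116 − 1 = 0.4165.
Thus a = 0.110·0.4165 = 0.046 and b = 0.890·0.4165 = 0.371.

a = 0.046, b = 0.371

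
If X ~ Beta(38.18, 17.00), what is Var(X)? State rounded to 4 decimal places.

0.0038

α+β = 55.18 and αβ = 649.0600, so Var = αβ/[(α+β)²(α+β+1)] = 649.0600/171058.684232 = 0.0038.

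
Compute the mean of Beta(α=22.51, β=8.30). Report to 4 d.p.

0.7306

E[X] = α/(α+β) = 22.51/30.81 = 0.7306.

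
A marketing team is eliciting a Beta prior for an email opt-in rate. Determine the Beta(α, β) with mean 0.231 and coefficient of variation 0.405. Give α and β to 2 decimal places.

σ = CV·μ = 0.405×0.231 = 0.09356, so σ² = 0.008753.
s+1 = μ(1−μ)/σ² = 0.177639/0.008753 = 20.2957, so s = α+β = 19.2957.
α = μs = 4.46, β = (1−μ)s = 14.84.

α = 4.46, β = 14.84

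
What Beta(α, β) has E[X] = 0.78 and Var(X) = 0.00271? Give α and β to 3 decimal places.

By moment matching, α+β = μ(1−μ)/σ² − 1 = (0.78·0.22)/0.00271 − 1 = 63.3210 − 1 = 62.3210.
Since α/(α+β) = μ, α = 0.78·62.3210 = 48.610 and β = 0.22·62.3210 = 13.711.

α = 48.610, β = 13.711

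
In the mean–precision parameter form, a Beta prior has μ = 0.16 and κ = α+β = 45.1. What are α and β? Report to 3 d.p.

α = 7.216, β = 37.884

α = μκ = 0.16×45.1 = 7.216 and β = (1−μ)κ = 0.84×45.1 = 37.884.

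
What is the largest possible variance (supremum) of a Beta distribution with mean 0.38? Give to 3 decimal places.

0.236

Var = μ(1−μ)/(α+β+1), which approaches μ(1−μ) as α+β → 0.
So the supremum is μ(1−μ) = 0.38×0.62 = 0.236.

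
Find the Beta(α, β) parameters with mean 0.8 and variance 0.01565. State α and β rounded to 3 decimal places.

By moment matching, α+β = μ(1−μ)/σ² − 1 = (0.8·0.2)/0.01565 − 1 = 10.2236 − 1 = 9.2236.
Since α/(α+β) = μ, α = 0.8·9.2236 = 7.379 and β = 0.2·9.2236 = 1.845.

α = 7.379, β = 1.845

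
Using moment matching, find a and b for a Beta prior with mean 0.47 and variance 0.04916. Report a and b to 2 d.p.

Let s = a+b. The Beta variance is μ(1−μ)/(s+1).
So s+1 = μ(1−μ)/σ² = (0.47×0.53)/0.04916 = 0.2491/0.04916 = 5.0671, giving s = 4.0671.
Then a = μs = 0.47×4.0671 = 1.91 and b = (1−μ)s = 0.53×4.0671 = 2.16.

a = 1.91, b = 2.16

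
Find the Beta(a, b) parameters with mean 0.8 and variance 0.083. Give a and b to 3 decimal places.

Write ν = a+b; then a = μν and Var = μ(1−μ)/(ν+1).
ν = μ(1−μ)/Var − 1 = 0.16/0.083 − 1 = 0.9277.
a = 0.8·0.9277 = 0.742, b = 0.2·0.9277 = 0.186.

a = 0.742, b = 0.186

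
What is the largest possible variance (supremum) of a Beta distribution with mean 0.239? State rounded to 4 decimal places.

Var = μ(1−μ)/(α+β+1), which approaches μ(1−μ) as α+β → 0.
So the supremum is μ(1−μ) = 0.239×0.761 = 0.1819.

0.1819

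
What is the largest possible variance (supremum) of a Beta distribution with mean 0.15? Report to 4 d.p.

0.1275

Var = μ(1−μ)/(α+β+1), which approaches μ(1−μ) as α+β → 0.
So the supremum is μ(1−μ) = 0.15×0.85 = 0.1275.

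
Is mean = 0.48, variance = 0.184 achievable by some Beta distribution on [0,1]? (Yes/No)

For any Beta, Var(X) < E[X]·(1−E[X]).
Here μ(1−μ) = 0.48×0.52 = 0.2496, and 0.184 < 0.2496.

Yes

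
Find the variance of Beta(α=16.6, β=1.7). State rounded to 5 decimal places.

0.00437

Var = αβ/[(α+β)²(α+β+1)] = (16.6×1.7)/(18.3²×19.3) = 28.22/6463.377 = 0.00437.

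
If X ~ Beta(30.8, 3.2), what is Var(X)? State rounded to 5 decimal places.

μ = 30.8/34.0 = 0.905882; Var = μ(1−μ)/(α+β+1) = 0.0852595/35.0 = 0.00244.

0.00244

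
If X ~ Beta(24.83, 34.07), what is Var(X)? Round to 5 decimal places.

0.00407

μ = 24.83/58.90 = 0.421562; Var = μ(1−μ)/(α+β+1) = 0.2438475/59.90 = 0.00407.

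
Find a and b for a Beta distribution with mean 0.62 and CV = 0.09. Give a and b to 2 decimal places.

a = 46.29, b = 28.37

σ = CV·μ = 0.09×0.62 = 0.05580, so σ² = 0.003114.
s+1 = μ(1−μ)/σ² = 0.2356/0.003114 = 75.6671, so s = a+b = 74.6671.
a = μs = 46.29, b = (1−μ)s = 28.37.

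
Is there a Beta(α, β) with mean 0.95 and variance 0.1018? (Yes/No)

For any Beta, Var(X) < E[X]·(1−E[X]).
Here μ(1−μ) = 0.95×0.05 = 0.0475, and 0.1018 ≥ 0.0475.

No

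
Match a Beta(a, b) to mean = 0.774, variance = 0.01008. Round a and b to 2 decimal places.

a = 12.66, b = 3.70

Let s = a+b. The Beta variance is μ(1−μ)/(s+1).
So s+1 = μ(1−μ)/σ² = (0.774×0.226)/0.01008 = 0.174924/0.01008 = 17.3536, giving s = 16.3536.
Then a = μs = 0.774×16.3536 = 12.66 and b = (1−μ)s = 0.226×16.3536 = 3.70.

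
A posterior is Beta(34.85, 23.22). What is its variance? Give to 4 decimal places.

0.0041

Var = αβ/[(α+β)²(α+β+1)] = (34.85×23.22)/(58.07²×59.07) = 809.2170/199191.417843 = 0.0041.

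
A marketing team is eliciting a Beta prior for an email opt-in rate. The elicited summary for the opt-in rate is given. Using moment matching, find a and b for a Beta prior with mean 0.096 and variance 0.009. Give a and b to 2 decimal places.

By moment matching, a+b = μ(1−μ)/σ² − 1 = (0.096·0.904)/0.009 − 1 = 9.6427 − 1 = 8.6427.
Since a/(a+b) = μ, a = 0.096·8.6427 = 0.83 and b = 0.904·8.6427 = 7.81.

a = 0.83, b = 7.81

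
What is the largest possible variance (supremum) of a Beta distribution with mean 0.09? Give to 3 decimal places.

0.082

For fixed mean μ the Beta variance is μ(1−μ)/(α+β+1), increasing as α+β decreases.
Its least upper bound (not attained) is μ(1−μ) = 0.09·0.91 = 0.082.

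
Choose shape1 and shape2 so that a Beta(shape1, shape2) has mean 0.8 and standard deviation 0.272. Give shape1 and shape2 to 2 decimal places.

shape1 = 0.93, shape2 = 0.23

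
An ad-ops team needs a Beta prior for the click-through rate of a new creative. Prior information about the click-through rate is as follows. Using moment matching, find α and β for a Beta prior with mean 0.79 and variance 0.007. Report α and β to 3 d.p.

α = 17.933, β = 4.767

By moment matching, α+β = μ(1−μ)/σ² − 1 = (0.79·0.21)/0.007 − 1 = 23.7000 − 1 = 22.7000.
Since α/(α+β) = μ, α = 0.79·22.7000 = 17.933 and β = 0.21·22.7000 = 4.767.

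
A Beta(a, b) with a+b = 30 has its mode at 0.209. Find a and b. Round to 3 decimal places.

Since the density peak of Beta(a,b) is at (a−1)/(a+b−2),
a = 1 + 0.209(30−2) = 6.852 and b = 30 − 6.852 = 23.148.

a = 6.852, b = 23.148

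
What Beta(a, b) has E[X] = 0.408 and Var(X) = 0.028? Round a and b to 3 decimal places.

a = 3.112, b = 4.515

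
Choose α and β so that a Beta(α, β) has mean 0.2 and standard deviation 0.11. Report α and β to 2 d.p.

α = 2.44, β = 9.78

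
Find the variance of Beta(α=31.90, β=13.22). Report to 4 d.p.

Var = αβ/[(α+β)²(α+β+1)] = (31.90×13.22)/(45.12²×46.12) = 421.7180/93891.760128 = 0.0045.

0.0045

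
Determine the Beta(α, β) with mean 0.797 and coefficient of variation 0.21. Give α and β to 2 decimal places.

α = 3.81, β = 0.97

Var = (CV·μ)² = (0.21×0.797)² = 0.028013.
α+β = μ(1−μ)/Var − 1 = 0.161791/0.028013 − 1 = 4.7756.
Thus α = 0.797·4.7756 = 3.81 and β = 0.203·4.7756 = 0.97.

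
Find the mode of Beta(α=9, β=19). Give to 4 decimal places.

The density x^(α−1)(1−x)^(β−1) is maximised at (α−1)/(α+β−2) = 8/26 = 0.3077.

0.3077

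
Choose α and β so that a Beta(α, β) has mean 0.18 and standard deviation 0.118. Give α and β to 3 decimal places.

α = 1.728, β = 7.872

First σ² = 0.013924. Setting α = μn, β = (1−μ)n with n = α+β,
μ(1−μ)/(n+1) = 0.013924 ⇒ n+1 = 0.1476/0.013924 = 10.6004 ⇒ n = 9.6004.
Hence α = 0.18×9.6004 = 1.728, β = 0.82×9.6004 = 7.872.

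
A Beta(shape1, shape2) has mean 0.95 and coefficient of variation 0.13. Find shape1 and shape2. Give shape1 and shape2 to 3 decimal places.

shape1 = 2.009, shape2 = 0.106

σ = CV·μ = 0.13×0.95 = 0.12350, so σ² = 0.015252.
s+1 = μ(1−μ)/σ² = 0.0475/0.015252 = 3.1143, so s = shape1+shape2 = 2.1143.
shape1 = μs = 2.009, shape2 = (1−μ)s = 0.106.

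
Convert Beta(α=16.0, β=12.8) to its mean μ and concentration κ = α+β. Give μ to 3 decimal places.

μ = 0.556, κ = 28.8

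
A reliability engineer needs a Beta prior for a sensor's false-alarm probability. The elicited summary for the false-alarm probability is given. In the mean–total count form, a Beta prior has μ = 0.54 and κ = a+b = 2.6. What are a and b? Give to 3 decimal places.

a = 1.404, b = 1.196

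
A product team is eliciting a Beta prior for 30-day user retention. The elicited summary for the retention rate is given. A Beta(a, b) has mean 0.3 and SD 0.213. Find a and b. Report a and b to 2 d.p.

σ² = 0.213² = 0.045369.
With s = a+b, Var = μ(1−μ)/(s+1), so s+1 = (0.3×0.7)/0.045369 = 4.6287 and s = 3.6287.
a = μs = 1.09, b = (1−μ)s = 2.54.

a = 1.09, b = 2.54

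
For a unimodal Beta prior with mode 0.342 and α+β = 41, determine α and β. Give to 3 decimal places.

α = 14.338, β = 26.662

Mode = (α−1)/(κ−2) with κ = α+β, so α−1 = 0.342·39 = 13.338.
α = 14.338; β = κ − α = 26.662.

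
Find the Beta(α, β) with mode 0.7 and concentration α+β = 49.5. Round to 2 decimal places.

Mode = (α−1)/(κ−2) with κ = α+β, so α−1 = 0.7·47.5 = 33.25.
α = 34.25; β = κ − α = 15.25.

α = 34.25, β = 15.25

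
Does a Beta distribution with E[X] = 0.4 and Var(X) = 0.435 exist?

No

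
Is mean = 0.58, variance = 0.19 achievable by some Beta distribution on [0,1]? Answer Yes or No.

Yes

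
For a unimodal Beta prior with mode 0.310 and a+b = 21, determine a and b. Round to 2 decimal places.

Since the density peak of Beta(a,b) is at (a−1)/(a+b−2),
a = 1 + 0.310(21−2) = 6.89 and b = 21 − 6.89 = 14.11.

a = 6.89, b = 14.11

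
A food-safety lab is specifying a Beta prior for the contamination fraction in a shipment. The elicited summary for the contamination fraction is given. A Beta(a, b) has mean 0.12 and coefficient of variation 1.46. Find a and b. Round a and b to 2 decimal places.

a = 0.29, b = 2.15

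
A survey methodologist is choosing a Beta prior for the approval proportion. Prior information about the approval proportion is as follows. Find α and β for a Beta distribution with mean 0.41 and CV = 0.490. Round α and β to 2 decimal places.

Var = (CV·μ)² = (0.490×0.41)² = 0.040361.
α+β = μ(1−μ)/Var − 1 = 0.2419/0.040361 − 1 = 4.9934.
Thus α = 0.41·4.9934 = 2.05 and β = 0.59·4.9934 = 2.95.

α = 2.05, β = 2.95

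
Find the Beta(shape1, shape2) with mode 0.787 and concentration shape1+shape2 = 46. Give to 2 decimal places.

Mode = (shape1−1)/(κ−2) with κ = shape1+shape2, so shape1−1 = 0.787·44 = 34.63.
shape1 = 35.63; shape2 = κ − shape1 = 10.37.

shape1 = 35.63, shape2 = 10.37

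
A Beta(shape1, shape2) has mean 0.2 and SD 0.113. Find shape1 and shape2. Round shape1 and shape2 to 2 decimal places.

shape1 = 2.31, shape2 = 9.22

σ² = 0.113² = 0.012769.
With s = shape1+shape2, Var = μ(1−μ)/(s+1), so s+1 = (0.2×0.8)/0.012769 = 12.5303 and s = 11.5303.
shape1 = μs = 2.31, shape2 = (1−μ)s = 9.22.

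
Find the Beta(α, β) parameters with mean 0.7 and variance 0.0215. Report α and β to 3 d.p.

α = 6.137, β = 2.630

By moment matching, α+β = μ(1−μ)/σ² − 1 = (0.7·0.3)/0.0215 − 1 = 9.7674 − 1 = 8.7674.
Since α/(α+β) = μ, α = 0.7·8.7674 = 6.137 and β = 0.3·8.7674 = 2.630.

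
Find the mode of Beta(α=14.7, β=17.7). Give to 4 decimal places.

0.4507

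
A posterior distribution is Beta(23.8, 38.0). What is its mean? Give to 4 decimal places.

E[X] = α/(α+β) = 23.8/61.8 = 0.3851.

0.3851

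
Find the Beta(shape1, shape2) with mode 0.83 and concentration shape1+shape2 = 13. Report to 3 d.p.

shape1 = 10.130, shape2 = 2.870

For shape1,shape2>1 the mode is (shape1−1)/(shape1+shape2−2), so shape1 = mode·(κ−2)+1 = 0.83×11+1 = 10.130.
And shape2 = (1−mode)·(κ−2)+1 = 0.17×11+1 = 2.870.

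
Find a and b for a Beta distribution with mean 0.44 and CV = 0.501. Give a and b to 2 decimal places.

a = 1.79, b = 2.28

σ = CV·μ = 0.501×0.44 = 0.22044, so σ² = 0.048594.
s+1 = μ(1−μ)/σ² = 0.2464/0.048594 = 5.0706, so s = a+b = 4.0706.
a = μs = 1.79, b = (1−μ)s = 2.28.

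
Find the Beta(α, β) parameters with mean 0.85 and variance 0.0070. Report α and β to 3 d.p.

α = 14.632, β = 2.582

Let s = α+β. The Beta variance is μ(1−μ)/(s+1).
So s+1 = μ(1−μ)/σ² = (0.85×0.15)/0.0070 = 0.1275/0.0070 = 18.2143, giving s = 17.2143.
Then α = μs = 0.85×17.2143 = 14.632 and β = (1−μ)s = 0.15×17.2143 = 2.582.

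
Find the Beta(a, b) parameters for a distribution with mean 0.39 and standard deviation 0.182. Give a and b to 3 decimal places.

σ² = 0.182² = 0.033124.
With s = a+b, Var = μ(1−μ)/(s+1), so s+1 = (0.39×0.61)/0.033124 = 7.1821 and s = 6.1821.
a = μs = 2.411, b = (1−μ)s = 3.771.

a = 2.411, b = 3.771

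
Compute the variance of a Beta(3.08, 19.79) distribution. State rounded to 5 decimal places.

0.00488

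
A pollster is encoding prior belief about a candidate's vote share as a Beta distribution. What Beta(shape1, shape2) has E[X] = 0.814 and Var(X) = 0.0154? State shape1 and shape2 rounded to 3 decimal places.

shape1 = 7.189, shape2 = 1.643

Write ν = shape1+shape2; then shape1 = μν and Var = μ(1−μ)/(ν+1).
ν = μ(1−μ)/Var − 1 = 0.151404/0.0154 − 1 = 8.8314.
shape1 = 0.814·8.8314 = 7.189, shape2 = 0.186·8.8314 = 1.643.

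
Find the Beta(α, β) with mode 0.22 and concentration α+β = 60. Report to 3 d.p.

Since the density peak of Beta(α,β) is at (α−1)/(α+β−2),
α = 1 + 0.22(60−2) = 13.760 and β = 60 − 13.760 = 46.240.

α = 13.760, β = 46.240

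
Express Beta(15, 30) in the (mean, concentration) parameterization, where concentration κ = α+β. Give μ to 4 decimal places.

μ = 0.3333, κ = 45

κ = α+β = 15+30 = 45; μ = α/κ = 15/45 = 0.3333.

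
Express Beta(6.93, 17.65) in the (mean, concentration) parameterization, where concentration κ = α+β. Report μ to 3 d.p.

μ = 0.282, κ = 24.58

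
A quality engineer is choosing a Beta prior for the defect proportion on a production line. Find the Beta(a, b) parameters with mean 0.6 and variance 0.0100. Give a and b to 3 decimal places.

a = 13.800, b = 9.200

Let s = a+b. The Beta variance is μ(1−μ)/(s+1).
So s+1 = μ(1−μ)/σ² = (0.6×0.4)/0.0100 = 0.24/0.0100 = 24.0000, giving s = 23.0000.
Then a = μs = 0.6×23.0000 = 13.800 and b = (1−μ)s = 0.4×23.0000 = 9.200.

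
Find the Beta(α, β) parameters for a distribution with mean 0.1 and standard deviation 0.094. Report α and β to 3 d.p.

First σ² = 0.008836. Setting α = μn, β = (1−μ)n with n = α+β,
μ(1−μ)/(n+1) = 0.008836 ⇒ n+1 = 0.09/0.008836 = 10.1856 ⇒ n = 9.1856.
Hence α = 0.1×9.1856 = 0.919, β = 0.9×9.1856 = 8.267.

α = 0.919, β = 8.267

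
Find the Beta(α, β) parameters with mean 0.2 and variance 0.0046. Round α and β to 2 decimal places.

α = 6.76, β = 27.03

Write ν = α+β; then α = μν and Var = μ(1−μ)/(ν+1).
ν = μ(1−μ)/Var − 1 = 0.16/0.0046 − 1 = 33.7826.
α = 0.2·33.7826 = 6.76, β = 0.8·33.7826 = 27.03.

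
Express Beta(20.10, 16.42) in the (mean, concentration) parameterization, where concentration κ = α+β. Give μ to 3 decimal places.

κ = α+β = 20.10+16.42 = 36.52; μ = α/κ = 20.10/36.52 = 0.550.

μ = 0.550, κ = 36.52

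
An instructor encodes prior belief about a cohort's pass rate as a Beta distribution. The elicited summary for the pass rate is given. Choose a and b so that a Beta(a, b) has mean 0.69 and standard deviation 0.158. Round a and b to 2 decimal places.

First σ² = 0.024964. Setting a = μn, b = (1−μ)n with n = a+b,
μ(1−μ)/(n+1) = 0.024964 ⇒ n+1 = 0.2139/0.024964 = 8.5683 ⇒ n = 7.5683.
Hence a = 0.69×7.5683 = 5.22, b = 0.31×7.5683 = 2.35.

a = 5.22, b = 2.35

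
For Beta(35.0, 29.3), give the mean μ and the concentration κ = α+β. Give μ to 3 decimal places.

κ = α+β = 35.0+29.3 = 64.3; μ = α/κ = 35.0/64.3 = 0.544.

μ = 0.544, κ = 64.3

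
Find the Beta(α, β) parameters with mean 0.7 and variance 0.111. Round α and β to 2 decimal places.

α = 0.62, β = 0.27

Write ν = α+β; then α = μν and Var = μ(1−μ)/(ν+1).
ν = μ(1−μ)/Var − 1 = 0.21/0.111 − 1 = 0.8919.
α = 0.7·0.8919 = 0.62, β = 0.3·0.8919 = 0.27.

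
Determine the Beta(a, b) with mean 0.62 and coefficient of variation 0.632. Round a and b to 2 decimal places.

a = 0.33, b = 0.20

Var = (CV·μ)² = (0.632×0.62)² = 0.153539.
a+b = μ(1−μ)/Var − 1 = 0.2356/0.153539 − 1 = 0.5345.
Thus a = 0.62·0.5345 = 0.33 and b = 0.38·0.5345 = 0.20.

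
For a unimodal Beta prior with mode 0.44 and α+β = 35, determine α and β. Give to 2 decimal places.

Since the density peak of Beta(α,β) is at (α−1)/(α+β−2),
α = 1 + 0.44(35−2) = 15.52 and β = 35 − 15.52 = 19.48.

α = 15.52, β = 19.48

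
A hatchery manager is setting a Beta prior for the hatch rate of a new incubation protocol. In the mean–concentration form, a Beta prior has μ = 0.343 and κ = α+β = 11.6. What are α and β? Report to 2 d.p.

α = 3.98, β = 7.62

α = μκ = 0.343×11.6 = 3.98 and β = (1−μ)κ = 0.657×11.6 = 7.62.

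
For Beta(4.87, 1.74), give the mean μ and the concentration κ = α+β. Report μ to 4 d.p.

κ = α+β = 4.87+1.74 = 6.61; μ = α/κ = 4.87/6.61 = 0.7368.

μ = 0.7368, κ = 6.61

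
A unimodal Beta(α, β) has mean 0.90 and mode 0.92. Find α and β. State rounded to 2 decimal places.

With s = α+β: μ = α/s and mode = (α−1)/(s−2). Eliminating α = μs,
μs − 1 = m(s−2) ⇒ s(μ−m) = 1−2m ⇒ s = -0.84/-0.02 = 42.0000.
So α = μs = 37.80, β = (1−μ)s = 4.20.

α = 37.80, β = 4.20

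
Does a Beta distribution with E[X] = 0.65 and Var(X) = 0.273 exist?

A Beta with mean μ has variance μ(1−μ)/(α+β+1) < μ(1−μ).
Here μ(1−μ) = 0.65×0.35 = 0.2275, and 0.273 ≥ 0.2275.

No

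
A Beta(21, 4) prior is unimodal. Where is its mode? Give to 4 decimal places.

0.8696

With α,β > 1, mode = (α−1)/(α+β−2) = 20/23 = 0.8696.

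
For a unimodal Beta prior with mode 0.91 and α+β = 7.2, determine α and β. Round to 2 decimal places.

α = 5.73, β = 1.47

For α,β>1 the mode is (α−1)/(α+β−2), so α = mode·(κ−2)+1 = 0.91×5.2+1 = 5.73.
And β = (1−mode)·(κ−2)+1 = 0.09×5.2+1 = 1.47.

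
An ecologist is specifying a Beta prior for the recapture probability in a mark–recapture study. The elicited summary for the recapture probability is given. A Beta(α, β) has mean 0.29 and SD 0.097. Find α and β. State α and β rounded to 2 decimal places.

α = 6.06, β = 14.83

σ² = 0.097² = 0.009409.
With s = α+β, Var = μ(1−μ)/(s+1), so s+1 = (0.29×0.71)/0.009409 = 21.8833 and s = 20.8833.
α = μs = 6.06, β = (1−μ)s = 14.83.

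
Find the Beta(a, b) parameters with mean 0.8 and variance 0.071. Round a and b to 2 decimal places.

a = 1.00, b = 0.25

Write ν = a+b; then a = μν and Var = μ(1−μ)/(ν+1).
ν = μ(1−μ)/Var − 1 = 0.16/0.071 − 1 = 1.2535.
a = 0.8·1.2535 = 1.00, b = 0.2·1.2535 = 0.25.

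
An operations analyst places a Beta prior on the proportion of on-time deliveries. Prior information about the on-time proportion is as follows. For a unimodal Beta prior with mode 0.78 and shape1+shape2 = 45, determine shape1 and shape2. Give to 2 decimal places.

shape1 = 34.54, shape2 = 10.46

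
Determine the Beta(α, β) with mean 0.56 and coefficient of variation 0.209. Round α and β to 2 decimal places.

α = 9.51, β = 7.47

Var = (CV·μ)² = (0.209×0.56)² = 0.013698.
α+β = μ(1−μ)/Var − 1 = 0.2464/0.013698 − 1 = 16.9876.
Thus α = 0.56·16.9876 = 9.51 and β = 0.44·16.9876 = 7.47.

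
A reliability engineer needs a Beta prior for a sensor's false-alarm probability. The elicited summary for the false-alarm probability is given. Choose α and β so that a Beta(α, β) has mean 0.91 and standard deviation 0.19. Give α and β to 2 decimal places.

α = 1.15, β = 0.11

σ² = 0.19² = 0.0361.
With s = α+β, Var = μ(1−μ)/(s+1), so s+1 = (0.91×0.09)/0.0361 = 2.2687 and s = 1.2687.
α = μs = 1.15, β = (1−μ)s = 0.11.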